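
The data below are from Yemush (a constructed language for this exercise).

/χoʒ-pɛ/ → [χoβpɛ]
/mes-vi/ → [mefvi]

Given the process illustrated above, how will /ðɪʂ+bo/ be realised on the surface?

The data show regressive place assimilation: /ʒ/ → [β] before /p/; /s/ → [f] before /v/. In each pair only place changes, matching the following consonant, while manner and voice stay constant.
The rule targets /ʂ/ (voiceless retroflex fricative), which sits before the trigger /b/ (bilabial).
The voiceless bilabial fricative is [ɸ], so /ʂ/ → [ɸ].

[ðɪɸbo]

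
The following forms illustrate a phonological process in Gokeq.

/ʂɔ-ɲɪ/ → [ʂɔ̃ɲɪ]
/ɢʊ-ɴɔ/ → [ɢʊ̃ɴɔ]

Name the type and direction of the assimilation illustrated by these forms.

regressive nasality assimilation (vowel nasalisation)

The vowel /ɔ/ surfaces as nasalised [ɔ̃] next to the following nasal /ɲ/ — it has acquired the [+nasal] feature of its neighbour.
The other form shows the same pattern: /ʊ/ → [ʊ̃] before /ɴ/ — each time a vowel is nasalised next to a following nasal.
Because the conditioning nasal is to the right of the vowel that changes, the process is regressive (anticipatory).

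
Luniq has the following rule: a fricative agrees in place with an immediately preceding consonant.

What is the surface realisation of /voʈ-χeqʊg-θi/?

[voʈʂeqʊgxi]

/χ/ is a voiceless uvular fricative. The preceding trigger /ʈ/ is retroflex, so /χ/ must become retroflex as well.
The voiceless retroflex fricative is [ʂ], so /χ/ → [ʂ].
The same rule applies at the second boundary: /θ/ → [x] next to /g/.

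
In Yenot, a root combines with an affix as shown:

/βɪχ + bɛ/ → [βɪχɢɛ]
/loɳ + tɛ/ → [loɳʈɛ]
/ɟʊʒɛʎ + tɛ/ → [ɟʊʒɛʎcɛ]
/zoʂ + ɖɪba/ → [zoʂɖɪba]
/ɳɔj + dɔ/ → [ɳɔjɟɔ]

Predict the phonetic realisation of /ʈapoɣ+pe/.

[ʈapoɣke]

The data show progressive place assimilation: /b/ → [ɢ] after /χ/; /t/ → [ʈ] after /ɳ/; /t/ → [c] after /ʎ/; /d/ → [ɟ] after /j/. In each pair only place changes, matching the preceding consonant, while manner and voice stay constant.
No alternation appears in [zoʂɖɪba]: there the adjacent consonants already agree in place (/ɖ/ and /ʂ/ are both retroflex), so this form is consistent with the same rule.
/p/ is a voiceless bilabial stop. The preceding trigger /ɣ/ is velar, so /p/ must become velar as well.
The voiceless velar stop is [k], so /p/ → [k].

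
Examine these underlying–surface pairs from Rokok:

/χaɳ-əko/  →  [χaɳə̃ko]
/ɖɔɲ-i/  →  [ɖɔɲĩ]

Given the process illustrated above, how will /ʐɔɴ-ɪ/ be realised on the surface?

The data show progressive nasality assimilation (vowel nasalisation): /ə/ → [ə̃] after /ɳ/; /i/ → [ĩ] after /ɲ/ — a vowel is nasalised by an immediately preceding nasal consonant.
/ɪ/ sits next to the nasal /ɴ/ and is therefore nasalised to [ɪ̃].

[ʐɔɴɪ̃]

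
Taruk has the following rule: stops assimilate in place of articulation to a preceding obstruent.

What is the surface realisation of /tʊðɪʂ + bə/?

[tʊðɪʂɖə]

The rule targets /b/ (voiced bilabial stop), which sits after the trigger /ʂ/ (retroflex).
A voiced retroflex stop is [ɖ], so the surface segment is [ɖ].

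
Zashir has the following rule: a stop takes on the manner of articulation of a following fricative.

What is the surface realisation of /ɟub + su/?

/b/ is a voiced bilabial stop. The following trigger /s/ is a fricative, so /b/ must become a fricative as well.
A voiced bilabial fricative is [β], so the surface segment is [β].

[ɟuβsu]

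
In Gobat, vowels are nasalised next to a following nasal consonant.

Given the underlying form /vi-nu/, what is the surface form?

The vowel /i/ is adjacent to the following nasal /n/, so it acquires [+nasal] and surfaces as [ĩ].

[vĩnu]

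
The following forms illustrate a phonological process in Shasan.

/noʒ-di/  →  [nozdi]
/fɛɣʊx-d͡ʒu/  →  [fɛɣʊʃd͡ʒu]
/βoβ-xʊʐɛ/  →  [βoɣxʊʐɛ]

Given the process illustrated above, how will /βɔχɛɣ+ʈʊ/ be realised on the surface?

[βɔχɛʐʈʊ]

The data show regressive place assimilation: /ʒ/ → [z] before /d/; /x/ → [ʃ] before /d͡ʒ/; /β/ → [ɣ] before /x/. In each pair only place changes, matching the following consonant, while manner and voice stay constant.
The rule targets /ɣ/ (voiced velar fricative), which sits before the trigger /ʈ/ (retroflex).
Changing only its place to retroflex gives [ʐ] — the voiced retroflex fricative.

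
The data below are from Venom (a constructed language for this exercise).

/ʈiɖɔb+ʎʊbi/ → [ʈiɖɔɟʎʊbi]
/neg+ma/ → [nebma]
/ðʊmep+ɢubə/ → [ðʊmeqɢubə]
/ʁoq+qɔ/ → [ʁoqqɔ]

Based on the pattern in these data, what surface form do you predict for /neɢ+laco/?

[nedlaco]

The data show regressive place assimilation: /b/ → [ɟ] before /ʎ/; /g/ → [b] before /m/; /p/ → [q] before /ɢ/. In each pair only place changes, matching the following consonant, while manner and voice stay constant.
No alternation appears in [ʁoqqɔ]: there the adjacent consonants already agree in place (/q/ and /q/ are both uvular), so this form is consistent with the same rule.
/ɢ/ is a voiced uvular stop. The following trigger /l/ is alveolar, so /ɢ/ must become alveolar as well.
A voiced alveolar stop is [d], so the surface segment is [d].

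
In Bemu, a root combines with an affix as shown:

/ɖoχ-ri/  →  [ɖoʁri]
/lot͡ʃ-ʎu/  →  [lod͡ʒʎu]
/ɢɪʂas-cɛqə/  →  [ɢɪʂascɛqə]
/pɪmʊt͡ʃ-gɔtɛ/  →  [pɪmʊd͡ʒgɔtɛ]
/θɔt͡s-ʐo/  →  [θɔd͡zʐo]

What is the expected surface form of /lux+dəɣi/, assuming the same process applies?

[luɣdəɣi]

The data show regressive voicing assimilation: /χ/ → [ʁ] before /r/; /t͡ʃ/ → [d͡ʒ] before /ʎ/; /t͡ʃ/ → [d͡ʒ] before /g/; /t͡s/ → [d͡z] before /ʐ/. In each pair only voicing changes, matching the following consonant, while place and manner stay constant.
Nothing changes in [ɢɪʂascɛqə]: there the adjacent consonants already agree in voicing (/s/ and /c/ are both voiceless), so this form is consistent with the same rule.
/x/ is a voiceless velar fricative. The following trigger /d/ is voiced, so /x/ must become voiced as well.
Changing only its voicing to voiced gives [ɣ] — the voiced velar fricative.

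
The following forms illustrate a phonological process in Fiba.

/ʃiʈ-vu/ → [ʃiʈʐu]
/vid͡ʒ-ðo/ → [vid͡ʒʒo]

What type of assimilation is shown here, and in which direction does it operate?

progressive place assimilation

Underlying /v/ is realised as [ʐ] next to /ʈ/; /ʈ/ itself does not change.
The change labiodental → retroflex matches the place of the preceding /ʈ/, identifying this as place assimilation.
Manner and voice are unchanged, so the assimilation is partial, not total.
The same holds elsewhere in the data: /ð/ → [ʒ] after /d͡ʒ/ (dental → postalveolar, matching postalveolar) — only place changes, and always toward the preceding segment.
The trigger is the preceding segment, so the direction is progressive (perseverative).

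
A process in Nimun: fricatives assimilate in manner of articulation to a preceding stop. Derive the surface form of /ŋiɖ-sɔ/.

The rule targets /s/ (voiceless alveolar fricative), which sits after the trigger /ɖ/ (stop).
Changing only its manner to stop gives [t] — the voiceless alveolar stop.

[ŋiɖtɔ]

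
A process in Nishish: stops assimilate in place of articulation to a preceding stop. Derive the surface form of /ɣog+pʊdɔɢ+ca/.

[ɣogkʊdɔɢqa]

/p/ is a voiceless bilabial stop. The preceding trigger /g/ is velar, so /p/ must become velar as well.
The voiceless velar stop is [k], so /p/ → [k].
At the second juncture, /c/ likewise becomes [q] adjacent to /ɢ/.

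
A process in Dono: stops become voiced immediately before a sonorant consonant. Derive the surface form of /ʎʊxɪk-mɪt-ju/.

[ʎʊxɪgmɪdju]

/k/ is a voiceless velar stop. The following trigger /m/ is voiced, so /k/ must become voiced as well.
Changing only its voicing to voiced gives [g] — the voiced velar stop.
The same rule applies at the second boundary: /t/ → [d] next to /j/.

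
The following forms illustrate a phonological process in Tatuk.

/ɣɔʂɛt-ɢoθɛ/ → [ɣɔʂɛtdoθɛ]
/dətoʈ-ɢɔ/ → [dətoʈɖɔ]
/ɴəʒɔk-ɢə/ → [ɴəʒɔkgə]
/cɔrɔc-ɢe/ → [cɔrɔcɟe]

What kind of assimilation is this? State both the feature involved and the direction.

progressive place assimilation

Comparing underlying and surface forms, /ɢ/ → [d] is the alternation; the neighbouring /t/ is constant.
The change uvular → alveolar matches the place of the preceding /t/, identifying this as place assimilation.
Manner and voice are unchanged, so the assimilation is partial, not total.
Checking the remaining alternations: /ɢ/ → [ɖ] after /ʈ/ (uvular → retroflex, matching retroflex); /ɢ/ → [g] after /k/ (uvular → velar, matching velar); /ɢ/ → [ɟ] after /c/ (uvular → palatal, matching palatal) — only place changes, and always toward the preceding segment.
The trigger is the preceding segment, so the direction is progressive (perseverative).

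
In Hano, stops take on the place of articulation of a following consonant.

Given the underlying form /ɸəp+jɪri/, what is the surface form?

[ɸəcjɪri]

/p/ is a voiceless bilabial stop. The following trigger /j/ is palatal, so /p/ must become palatal as well.
Changing only its place to palatal gives [c] — the voiceless palatal stop.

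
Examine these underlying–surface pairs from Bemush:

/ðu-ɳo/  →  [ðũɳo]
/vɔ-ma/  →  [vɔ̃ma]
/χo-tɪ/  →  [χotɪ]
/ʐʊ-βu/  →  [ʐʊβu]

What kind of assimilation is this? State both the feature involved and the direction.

regressive nasality assimilation (vowel nasalisation)

The vowel /u/ surfaces as nasalised [ũ] next to the following nasal /ɳ/ — it has acquired the [+nasal] feature of its neighbour.
Likewise in the remaining data: /ɔ/ → [ɔ̃] before /m/ — each time a vowel is nasalised next to a following nasal.
No change occurs in [χotɪ], [ʐʊβu] because the vowel at the boundary is adjacent to an oral consonant, not a nasal (/o/ next to /t/; /ʊ/ next to /β/).
Because the conditioning nasal is to the right of the vowel that changes, the process is regressive (anticipatory).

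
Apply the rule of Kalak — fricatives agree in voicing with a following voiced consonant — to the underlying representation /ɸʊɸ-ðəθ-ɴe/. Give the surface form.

/ɸ/ is a voiceless bilabial fricative. The following trigger /ð/ is voiced, so /ɸ/ must become voiced as well.
The voiced bilabial fricative is [β], so /ɸ/ → [β].
At the second juncture, /θ/ likewise becomes [ð] adjacent to /ɴ/.

[ɸʊβðəðɴe]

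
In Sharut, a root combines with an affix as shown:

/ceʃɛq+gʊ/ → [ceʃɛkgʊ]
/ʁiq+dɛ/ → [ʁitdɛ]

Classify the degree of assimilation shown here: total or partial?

partial assimilation

Comparing underlying and surface forms, /q/ → [k] is the alternation; the neighbouring /g/ is constant.
/q/ is uvular while /g/ is velar; the output [k] is velar, matching the trigger — so the feature that spreads is place.
Manner and voice are unchanged, so the assimilation is partial, not total.
The other alternating form patterns the same way: /q/ → [t] before /d/ (uvular → alveolar, matching alveolar) — only place changes, and always toward the following segment.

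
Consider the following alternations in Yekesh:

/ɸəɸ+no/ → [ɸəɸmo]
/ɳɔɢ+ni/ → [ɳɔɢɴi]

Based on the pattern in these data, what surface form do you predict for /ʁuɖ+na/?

The data show progressive place assimilation: /n/ → [m] after /ɸ/; /n/ → [ɴ] after /ɢ/. In each pair only place changes, matching the preceding consonant, while manner and voice stay constant.
The rule targets /n/ (voiced alveolar nasal), which sits after the trigger /ɖ/ (retroflex).
Changing only its place to retroflex gives [ɳ] — the voiced retroflex nasal.

[ʁuɖɳa]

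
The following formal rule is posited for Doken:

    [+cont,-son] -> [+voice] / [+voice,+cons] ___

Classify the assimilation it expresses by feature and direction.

The target ([+cont,-son], fricatives) acquires [+voice] next to a voiced consonant ([+voice,+cons]) — it takes on the voicing of its neighbour, so the feature that spreads is voicing.
The conditioning segment sits to the left of the focus bar, meaning the trigger precedes the segment that changes — progressive assimilation.

progressive voicing assimilation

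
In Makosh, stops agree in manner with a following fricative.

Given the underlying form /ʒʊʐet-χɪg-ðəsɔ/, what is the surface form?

The rule targets /t/ (voiceless alveolar stop), which sits before the trigger /χ/ (fricative).
Changing only its manner to fricative gives [s] — the voiceless alveolar fricative.
At the second juncture, /g/ likewise becomes [ɣ] adjacent to /ð/.

[ʒʊʐesχɪɣðəsɔ]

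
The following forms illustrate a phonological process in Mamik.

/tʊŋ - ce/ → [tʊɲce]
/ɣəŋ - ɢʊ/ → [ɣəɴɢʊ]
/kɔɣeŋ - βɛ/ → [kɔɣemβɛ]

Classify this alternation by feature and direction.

Underlying /ŋ/ is realised as [ɲ] next to /c/; /c/ itself does not change.
/ŋ/ is velar while /c/ is palatal; the output [ɲ] is palatal, matching the trigger — so the feature that spreads is place.
Manner and voice are unchanged, so the assimilation is partial, not total.
Checking the remaining alternations: /ŋ/ → [ɴ] before /ɢ/ (velar → uvular, matching uvular); /ŋ/ → [m] before /β/ (velar → bilabial, matching bilabial) — only place changes, and always toward the following segment.
Since the segment that changes precedes the conditioning segment, the assimilation is regressive.

regressive place assimilation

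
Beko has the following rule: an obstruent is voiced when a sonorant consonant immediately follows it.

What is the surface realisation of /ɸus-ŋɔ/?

[ɸuzŋɔ]

/s/ is a voiceless alveolar fricative. The following trigger /ŋ/ is voiced, so /s/ must become voiced as well.
A voiced alveolar fricative is [z], so the surface segment is [z].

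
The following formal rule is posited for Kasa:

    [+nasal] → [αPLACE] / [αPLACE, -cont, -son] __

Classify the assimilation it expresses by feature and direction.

progressive place assimilation

The shared variable α links the value of the place features (abbreviated [PLACE]) on the target to the same value on the neighbouring segment, so place is the feature that assimilates.
Since the environment is written before the underscore, the trigger precedes the target; the direction is progressive.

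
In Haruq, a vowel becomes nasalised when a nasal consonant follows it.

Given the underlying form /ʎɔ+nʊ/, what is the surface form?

The vowel /ɔ/ is adjacent to the following nasal /n/, so it acquires [+nasal] and surfaces as [ɔ̃].

[ʎɔ̃nʊ]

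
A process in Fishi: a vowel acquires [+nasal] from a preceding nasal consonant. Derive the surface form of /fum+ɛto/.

[fumɛ̃to]

/ɛ/ sits next to the nasal /m/ and is therefore nasalised to [ɛ̃].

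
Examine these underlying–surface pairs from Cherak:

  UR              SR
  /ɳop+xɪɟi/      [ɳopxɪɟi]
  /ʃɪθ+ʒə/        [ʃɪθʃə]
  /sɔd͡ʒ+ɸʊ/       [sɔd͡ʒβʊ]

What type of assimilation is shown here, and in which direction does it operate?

Comparing underlying and surface forms, /ʒ/ → [ʃ] is the alternation; the neighbouring /θ/ is constant.
/ʒ/ is voiced while /θ/ is voiceless; the output [ʃ] is voiceless, matching the trigger — so the feature that spreads is voicing.
Place and manner are unchanged, so the assimilation is partial, not total.
The same holds elsewhere in the data: /ɸ/ → [β] after /d͡ʒ/ (voiceless → voiced, matching voiced) — only voicing changes, and always toward the preceding segment.
No alternation appears in [ɳopxɪɟi]: there the adjacent consonants already agree in voicing (/x/ and /p/ are both voiceless), so this form is consistent with the same rule.
Since the segment that changes follows the conditioning segment, the assimilation is progressive.

progressive voicing assimilation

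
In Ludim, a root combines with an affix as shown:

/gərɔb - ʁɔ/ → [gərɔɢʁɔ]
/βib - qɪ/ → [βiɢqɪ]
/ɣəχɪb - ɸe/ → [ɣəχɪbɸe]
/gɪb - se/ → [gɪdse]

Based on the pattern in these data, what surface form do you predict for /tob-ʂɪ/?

The data show regressive place assimilation: /b/ → [ɢ] before /ʁ/; /b/ → [ɢ] before /q/; /b/ → [d] before /s/. In each pair only place changes, matching the following consonant, while manner and voice stay constant.
Nothing changes in [ɣəχɪbɸe]: there the adjacent consonants already agree in place (/b/ and /ɸ/ are both bilabial), so this form is consistent with the same rule.
The rule targets /b/ (voiced bilabial stop), which sits before the trigger /ʂ/ (retroflex).
A voiced retroflex stop is [ɖ], so the surface segment is [ɖ].

[toɖʂɪ]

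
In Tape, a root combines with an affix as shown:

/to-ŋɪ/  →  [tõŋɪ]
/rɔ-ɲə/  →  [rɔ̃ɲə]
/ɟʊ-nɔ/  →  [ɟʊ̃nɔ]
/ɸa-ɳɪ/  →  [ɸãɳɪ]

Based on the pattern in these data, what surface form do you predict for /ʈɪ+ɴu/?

[ʈɪ̃ɴu]

The data show regressive nasality assimilation (vowel nasalisation): /o/ → [õ] before /ŋ/; /ɔ/ → [ɔ̃] before /ɲ/; /ʊ/ → [ʊ̃] before /n/; /a/ → [ã] before /ɳ/ — a vowel is nasalised by an immediately following nasal consonant.
/ɪ/ sits next to the nasal /ɴ/ and is therefore nasalised to [ɪ̃].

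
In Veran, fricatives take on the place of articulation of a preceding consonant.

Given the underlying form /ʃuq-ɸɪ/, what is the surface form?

/ɸ/ is a voiceless bilabial fricative. The preceding trigger /q/ is uvular, so /ɸ/ must become uvular as well.
Changing only its place to uvular gives [χ] — the voiceless uvular fricative.

[ʃuqχɪ]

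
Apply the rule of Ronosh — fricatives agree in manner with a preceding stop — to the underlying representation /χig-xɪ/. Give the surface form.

The rule targets /x/ (voiceless velar fricative), which sits after the trigger /g/ (stop).
The voiceless velar stop is [k], so /x/ → [k].

[χigkɪ]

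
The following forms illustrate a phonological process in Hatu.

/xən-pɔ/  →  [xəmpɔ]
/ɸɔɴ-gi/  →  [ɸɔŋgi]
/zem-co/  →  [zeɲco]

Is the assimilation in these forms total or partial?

partial assimilation

Comparing underlying and surface forms, /n/ → [m] is the alternation; the neighbouring /p/ is constant.
The change alveolar → bilabial matches the place of the following /p/, identifying this as place assimilation.
Manner and voice are unchanged, so the assimilation is partial, not total.
The other alternating forms pattern the same way: /ɴ/ → [ŋ] before /g/ (uvular → velar, matching velar); /m/ → [ɲ] before /c/ (bilabial → palatal, matching palatal) — only place changes, and always toward the following segment.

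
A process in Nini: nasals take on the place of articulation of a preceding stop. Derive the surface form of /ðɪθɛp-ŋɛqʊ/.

[ðɪθɛpmɛqʊ]

/ŋ/ is a voiced velar nasal. The preceding trigger /p/ is bilabial, so /ŋ/ must become bilabial as well.
Changing only its place to bilabial gives [m] — the voiced bilabial nasal.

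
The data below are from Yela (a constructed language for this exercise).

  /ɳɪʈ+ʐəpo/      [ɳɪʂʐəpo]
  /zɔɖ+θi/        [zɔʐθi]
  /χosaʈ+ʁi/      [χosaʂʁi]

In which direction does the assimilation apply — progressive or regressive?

The segment that alternates is /ʈ/, which surfaces as [ʂ] when adjacent to /ʐ/.
/ʈ/ is a stop while /ʐ/ is a fricative; the output [ʂ] is a fricative, matching the trigger — so the feature that spreads is manner.
The same holds elsewhere in the data: /ɖ/ → [ʐ] before /θ/ (stop → fricative, matching a fricative); /ʈ/ → [ʂ] before /ʁ/ (stop → fricative, matching a fricative) — only manner changes, and always toward the following segment.
The trigger is the following segment, so the direction is regressive (anticipatory).

regressive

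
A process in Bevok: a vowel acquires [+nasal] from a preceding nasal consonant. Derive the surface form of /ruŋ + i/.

The vowel /i/ is adjacent to the preceding nasal /ŋ/, so it acquires [+nasal] and surfaces as [ĩ].

[ruŋĩ]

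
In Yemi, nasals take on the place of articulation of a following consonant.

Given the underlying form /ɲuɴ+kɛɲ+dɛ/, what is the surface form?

The rule targets /ɴ/ (voiced uvular nasal), which sits before the trigger /k/ (velar).
A voiced velar nasal is [ŋ], so the surface segment is [ŋ].
At the second juncture, /ɲ/ likewise becomes [n] adjacent to /d/.

[ɲuŋkɛndɛ]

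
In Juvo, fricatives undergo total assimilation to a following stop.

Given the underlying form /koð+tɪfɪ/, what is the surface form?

[kottɪfɪ]

/ð/ is the segment targeted by the rule; it sits immediately before /t/, so it assimilates completely and surfaces as [t].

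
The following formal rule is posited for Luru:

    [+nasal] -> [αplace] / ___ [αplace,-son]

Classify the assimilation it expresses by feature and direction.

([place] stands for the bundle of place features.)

regressive place assimilation

The shared variable α links the value of the place features (abbreviated [place]) on the target to the same value on the neighbouring segment, so place is the feature that assimilates.
The conditioning segment sits to the right of the focus bar, meaning the trigger follows the segment that changes — regressive assimilation.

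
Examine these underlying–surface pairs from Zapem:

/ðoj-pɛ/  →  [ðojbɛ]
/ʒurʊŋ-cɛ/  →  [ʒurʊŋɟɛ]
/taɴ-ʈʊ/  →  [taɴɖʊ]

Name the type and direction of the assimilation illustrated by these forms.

progressive voicing assimilation

Underlying /p/ is realised as [b] next to /j/; /j/ itself does not change.
/p/ is voiceless while /j/ is voiced; the output [b] is voiced, matching the trigger — so the feature that spreads is voicing.
Place and manner are unchanged, so the assimilation is partial, not total.
Checking the remaining alternations: /c/ → [ɟ] after /ŋ/ (voiceless → voiced, matching voiced); /ʈ/ → [ɖ] after /ɴ/ (voiceless → voiced, matching voiced) — only voicing changes, and always toward the preceding segment.
Since the segment that changes follows the conditioning segment, the assimilation is progressive.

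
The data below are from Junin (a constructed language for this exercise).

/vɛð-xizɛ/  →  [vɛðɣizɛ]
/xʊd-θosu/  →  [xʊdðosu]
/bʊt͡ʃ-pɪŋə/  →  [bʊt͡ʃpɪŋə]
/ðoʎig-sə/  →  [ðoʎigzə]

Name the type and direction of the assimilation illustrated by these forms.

progressive voicing assimilation

Comparing underlying and surface forms, /x/ → [ɣ] is the alternation; the neighbouring /ð/ is constant.
/x/ is voiceless while /ð/ is voiced; the output [ɣ] is voiced, matching the trigger — so the feature that spreads is voicing.
Place and manner are unchanged, so the assimilation is partial, not total.
The same holds elsewhere in the data: /θ/ → [ð] after /d/ (voiceless → voiced, matching voiced); /s/ → [z] after /g/ (voiceless → voiced, matching voiced) — only voicing changes, and always toward the preceding segment.
No alternation appears in [bʊt͡ʃpɪŋə]: there the adjacent consonants already agree in voicing (/p/ and /t͡ʃ/ are both voiceless), so this form is consistent with the same rule.
Since the segment that changes follows the conditioning segment, the assimilation is progressive.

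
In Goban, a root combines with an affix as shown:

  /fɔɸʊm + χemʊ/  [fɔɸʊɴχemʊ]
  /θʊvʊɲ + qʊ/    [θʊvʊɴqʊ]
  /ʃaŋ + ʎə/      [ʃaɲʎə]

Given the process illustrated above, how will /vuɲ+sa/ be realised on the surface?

[vunsa]

The data show regressive place assimilation: /m/ → [ɴ] before /χ/; /ɲ/ → [ɴ] before /q/; /ŋ/ → [ɲ] before /ʎ/. In each pair only place changes, matching the following consonant, while manner and voice stay constant.
The rule targets /ɲ/ (voiced palatal nasal), which sits before the trigger /s/ (alveolar).
Changing only its place to alveolar gives [n] — the voiced alveolar nasal.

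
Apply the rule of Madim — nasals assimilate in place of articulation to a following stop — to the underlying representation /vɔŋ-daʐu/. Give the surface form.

/ŋ/ is a voiced velar nasal. The following trigger /d/ is alveolar, so /ŋ/ must become alveolar as well.
Changing only its place to alveolar gives [n] — the voiced alveolar nasal.

[vɔndaʐu]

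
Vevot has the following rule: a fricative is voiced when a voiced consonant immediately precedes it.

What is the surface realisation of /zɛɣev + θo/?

[zɛɣevðo]

/θ/ is a voiceless dental fricative. The preceding trigger /v/ is voiced, so /θ/ must become voiced as well.
Changing only its voicing to voiced gives [ð] — the voiced dental fricative.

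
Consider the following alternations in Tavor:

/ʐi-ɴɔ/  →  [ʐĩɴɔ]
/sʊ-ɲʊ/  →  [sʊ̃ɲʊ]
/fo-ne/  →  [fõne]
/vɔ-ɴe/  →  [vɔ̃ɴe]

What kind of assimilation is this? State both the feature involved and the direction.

The vowel /i/ surfaces as nasalised [ĩ] next to the following nasal /ɴ/ — it has acquired the [+nasal] feature of its neighbour.
Likewise in the remaining data: /ʊ/ → [ʊ̃] before /ɲ/; /o/ → [õ] before /n/; /ɔ/ → [ɔ̃] before /ɴ/ — each time a vowel is nasalised next to a following nasal.
Because the conditioning nasal is to the right of the vowel that changes, the process is regressive (anticipatory).

regressive nasality assimilation (vowel nasalisation)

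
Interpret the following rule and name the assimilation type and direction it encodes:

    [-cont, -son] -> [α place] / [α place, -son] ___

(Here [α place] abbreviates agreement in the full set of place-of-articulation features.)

The shared variable α links the value of the place features (abbreviated [place]) on the target to the same value on the neighbouring segment, so place is the feature that assimilates.
The conditioning segment sits to the left of the focus bar, meaning the trigger precedes the segment that changes — progressive assimilation.

progressive place assimilation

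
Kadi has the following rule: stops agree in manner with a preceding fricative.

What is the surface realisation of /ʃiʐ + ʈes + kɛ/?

[ʃiʐʂesxɛ]

/ʈ/ is a voiceless retroflex stop. The preceding trigger /ʐ/ is a fricative, so /ʈ/ must become a fricative as well.
A voiceless retroflex fricative is [ʂ], so the surface segment is [ʂ].
The same rule applies at the second boundary: /k/ → [x] next to /s/.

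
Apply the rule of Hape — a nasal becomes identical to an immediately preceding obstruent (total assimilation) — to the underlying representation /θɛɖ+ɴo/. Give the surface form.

/ɴ/ is the segment targeted by the rule; it sits immediately after /ɖ/, so it assimilates completely and surfaces as [ɖ].

[θɛɖɖo]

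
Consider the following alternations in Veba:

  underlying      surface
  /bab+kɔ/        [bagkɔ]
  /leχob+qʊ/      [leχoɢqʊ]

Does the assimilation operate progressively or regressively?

regressive

Comparing underlying and surface forms, /b/ → [g] is the alternation; the neighbouring /k/ is constant.
The change bilabial → velar matches the place of the following /k/, identifying this as place assimilation.
The other alternating form patterns the same way: /b/ → [ɢ] before /q/ (bilabial → uvular, matching uvular) — only place changes, and always toward the following segment.
Since the segment that changes precedes the conditioning segment, the assimilation is regressive.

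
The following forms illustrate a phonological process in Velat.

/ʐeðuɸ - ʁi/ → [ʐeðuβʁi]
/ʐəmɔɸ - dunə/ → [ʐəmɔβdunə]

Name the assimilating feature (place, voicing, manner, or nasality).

Underlying /ɸ/ is realised as [β] next to /ʁ/; /ʁ/ itself does not change.
The change voiceless → voiced matches the voicing of the following /ʁ/, identifying this as voicing assimilation.
The other alternating form patterns the same way: /ɸ/ → [β] before /d/ (voiceless → voiced, matching voiced) — only voicing changes, and always toward the following segment.

voicing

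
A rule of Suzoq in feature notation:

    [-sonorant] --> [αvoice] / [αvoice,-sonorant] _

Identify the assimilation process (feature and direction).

The shared variable α links the value of [voice] on the target to the same value on the neighbouring segment, so voicing is the feature that assimilates.
The conditioning segment sits to the left of the focus bar, meaning the trigger precedes the segment that changes — progressive assimilation.

progressive voicing assimilation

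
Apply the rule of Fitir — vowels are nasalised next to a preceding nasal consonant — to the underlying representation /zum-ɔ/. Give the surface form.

[zumɔ̃]

/ɔ/ sits next to the nasal /m/ and is therefore nasalised to [ɔ̃].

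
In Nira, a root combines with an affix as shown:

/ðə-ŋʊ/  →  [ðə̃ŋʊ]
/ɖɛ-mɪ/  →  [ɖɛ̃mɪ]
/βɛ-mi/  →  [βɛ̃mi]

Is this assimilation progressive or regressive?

regressive

The vowel /ə/ surfaces as nasalised [ə̃] next to the following nasal /ŋ/ — it has acquired the [+nasal] feature of its neighbour.
The other form shows the same pattern: /ɛ/ → [ɛ̃] before /m/ — each time a vowel is nasalised next to a following nasal.
Because the conditioning nasal is to the right of the vowel that changes, the process is regressive (anticipatory).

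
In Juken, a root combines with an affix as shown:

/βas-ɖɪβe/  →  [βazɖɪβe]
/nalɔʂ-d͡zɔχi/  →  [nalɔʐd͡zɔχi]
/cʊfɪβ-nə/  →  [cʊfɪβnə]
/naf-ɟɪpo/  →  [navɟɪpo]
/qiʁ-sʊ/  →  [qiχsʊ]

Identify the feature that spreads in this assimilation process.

The segment that alternates is /s/, which surfaces as [z] when adjacent to /ɖ/.
The change voiceless → voiced matches the voicing of the following /ɖ/, identifying this as voicing assimilation.
The other alternating forms pattern the same way: /ʂ/ → [ʐ] before /d͡z/ (voiceless → voiced, matching voiced); /f/ → [v] before /ɟ/ (voiceless → voiced, matching voiced); /ʁ/ → [χ] before /s/ (voiced → voiceless, matching voiceless) — only voicing changes, and always toward the following segment.
No alternation appears in [cʊfɪβnə]: there the adjacent consonants already agree in voicing (/β/ and /n/ are both voiced), so this form is consistent with the same rule.

voicing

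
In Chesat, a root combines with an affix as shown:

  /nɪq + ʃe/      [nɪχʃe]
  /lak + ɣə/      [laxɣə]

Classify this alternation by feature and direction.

Underlying /q/ is realised as [χ] next to /ʃ/; /ʃ/ itself does not change.
The change stop → fricative matches the manner of the following /ʃ/, identifying this as manner assimilation.
Place and voice are unchanged, so the assimilation is partial, not total.
The same holds elsewhere in the data: /k/ → [x] before /ɣ/ (stop → fricative, matching a fricative) — only manner changes, and always toward the following segment.
Since the segment that changes precedes the conditioning segment, the assimilation is regressive.

regressive manner assimilation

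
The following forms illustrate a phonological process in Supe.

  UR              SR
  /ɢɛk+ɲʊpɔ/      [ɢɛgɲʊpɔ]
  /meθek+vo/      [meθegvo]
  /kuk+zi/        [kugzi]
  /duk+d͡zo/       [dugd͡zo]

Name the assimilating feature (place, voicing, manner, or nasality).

Comparing underlying and surface forms, /k/ → [g] is the alternation; the neighbouring /ɲ/ is constant.
/k/ is voiceless while /ɲ/ is voiced; the output [g] is voiced, matching the trigger — so the feature that spreads is voicing.
Checking the remaining alternations: /k/ → [g] before /v/ (voiceless → voiced, matching voiced); /k/ → [g] before /z/ (voiceless → voiced, matching voiced); /k/ → [g] before /d͡z/ (voiceless → voiced, matching voiced) — only voicing changes, and always toward the following segment.

voicing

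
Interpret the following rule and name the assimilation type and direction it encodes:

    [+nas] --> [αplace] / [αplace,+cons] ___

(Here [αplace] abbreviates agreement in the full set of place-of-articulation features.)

progressive place assimilation

The shared variable α links the value of the place features (abbreviated [place]) on the target to the same value on the neighbouring segment, so place is the feature that assimilates.
The conditioning segment sits to the left of the focus bar, meaning the trigger precedes the segment that changes — progressive assimilation.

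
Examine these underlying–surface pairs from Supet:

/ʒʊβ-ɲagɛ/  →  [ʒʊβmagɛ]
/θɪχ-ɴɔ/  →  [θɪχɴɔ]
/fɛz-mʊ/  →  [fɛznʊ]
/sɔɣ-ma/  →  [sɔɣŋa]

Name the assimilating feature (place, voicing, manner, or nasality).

The segment that alternates is /ɲ/, which surfaces as [m] when adjacent to /β/.
The change palatal → bilabial matches the place of the preceding /β/, identifying this as place assimilation.
The other alternating forms pattern the same way: /m/ → [n] after /z/ (bilabial → alveolar, matching alveolar); /m/ → [ŋ] after /ɣ/ (bilabial → velar, matching velar) — only place changes, and always toward the preceding segment.
No alternation appears in [θɪχɴɔ]: there the adjacent consonants already agree in place (/ɴ/ and /χ/ are both uvular), so this form is consistent with the same rule.

place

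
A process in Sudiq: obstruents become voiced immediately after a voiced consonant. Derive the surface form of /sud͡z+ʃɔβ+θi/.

The rule targets /ʃ/ (voiceless postalveolar fricative), which sits after the trigger /d͡z/ (voiced).
A voiced postalveolar fricative is [ʒ], so the surface segment is [ʒ].
The same rule applies at the second boundary: /θ/ → [ð] next to /β/.

[sud͡zʒɔβði]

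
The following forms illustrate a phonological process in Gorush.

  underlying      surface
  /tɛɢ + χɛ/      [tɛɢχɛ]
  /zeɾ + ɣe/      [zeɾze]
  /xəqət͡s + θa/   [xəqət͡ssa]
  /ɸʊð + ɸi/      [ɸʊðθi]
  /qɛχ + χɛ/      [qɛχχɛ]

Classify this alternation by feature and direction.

Underlying /ɣ/ is realised as [z] next to /ɾ/; /ɾ/ itself does not change.
The change velar → alveolar matches the place of the preceding /ɾ/, identifying this as place assimilation.
Manner and voice are unchanged, so the assimilation is partial, not total.
The other alternating forms pattern the same way: /θ/ → [s] after /t͡s/ (dental → alveolar, matching alveolar); /ɸ/ → [θ] after /ð/ (bilabial → dental, matching dental) — only place changes, and always toward the preceding segment.
Nothing changes in [tɛɢχɛ], [qɛχχɛ]: there the adjacent consonants already agree in place (/χ/ and /ɢ/ are both uvular; /χ/ and /χ/ are both uvular), so these forms are consistent with the same rule.
The trigger is the preceding segment, so the direction is progressive (perseverative).

progressive place assimilation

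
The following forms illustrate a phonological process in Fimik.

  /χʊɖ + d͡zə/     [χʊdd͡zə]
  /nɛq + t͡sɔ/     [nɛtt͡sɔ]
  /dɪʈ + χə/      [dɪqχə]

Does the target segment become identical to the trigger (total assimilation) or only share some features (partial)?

partial assimilation

Underlying /ɖ/ is realised as [d] next to /d͡z/; /d͡z/ itself does not change.
/ɖ/ is retroflex while /d͡z/ is alveolar; the output [d] is alveolar, matching the trigger — so the feature that spreads is place.
Manner and voice are unchanged, so the assimilation is partial, not total.
Checking the remaining alternations: /q/ → [t] before /t͡s/ (uvular → alveolar, matching alveolar); /ʈ/ → [q] before /χ/ (retroflex → uvular, matching uvular) — only place changes, and always toward the following segment.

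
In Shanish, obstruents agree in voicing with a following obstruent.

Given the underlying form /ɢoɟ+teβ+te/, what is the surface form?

/ɟ/ is a voiced palatal stop. The following trigger /t/ is voiceless, so /ɟ/ must become voiceless as well.
A voiceless palatal stop is [c], so the surface segment is [c].
At the second juncture, /β/ likewise becomes [ɸ] adjacent to /t/.

[ɢocteɸte]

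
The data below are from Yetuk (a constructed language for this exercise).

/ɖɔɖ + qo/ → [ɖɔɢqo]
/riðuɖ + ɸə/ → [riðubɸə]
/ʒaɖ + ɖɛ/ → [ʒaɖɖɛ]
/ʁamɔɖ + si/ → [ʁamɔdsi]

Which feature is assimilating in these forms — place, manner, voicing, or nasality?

place

Underlying /ɖ/ is realised as [ɢ] next to /q/; /q/ itself does not change.
The change retroflex → uvular matches the place of the following /q/, identifying this as place assimilation.
Checking the remaining alternations: /ɖ/ → [b] before /ɸ/ (retroflex → bilabial, matching bilabial); /ɖ/ → [d] before /s/ (retroflex → alveolar, matching alveolar) — only place changes, and always toward the following segment.
No alternation appears in [ʒaɖɖɛ]: there the adjacent consonants already agree in place (/ɖ/ and /ɖ/ are both retroflex), so this form is consistent with the same rule.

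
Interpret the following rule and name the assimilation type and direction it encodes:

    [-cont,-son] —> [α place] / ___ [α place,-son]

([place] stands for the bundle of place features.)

The shared variable α links the value of the place features (abbreviated [place]) on the target to the same value on the neighbouring segment, so place is the feature that assimilates.
The conditioning segment sits to the right of the focus bar, meaning the trigger follows the segment that changes — regressive assimilation.

regressive place assimilation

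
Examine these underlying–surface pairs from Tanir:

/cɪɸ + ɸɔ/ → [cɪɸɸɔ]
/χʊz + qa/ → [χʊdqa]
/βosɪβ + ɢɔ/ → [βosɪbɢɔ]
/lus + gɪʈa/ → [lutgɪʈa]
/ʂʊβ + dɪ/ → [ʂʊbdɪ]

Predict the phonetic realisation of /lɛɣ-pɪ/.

The data show regressive manner assimilation: /z/ → [d] before /q/; /β/ → [b] before /ɢ/; /s/ → [t] before /g/; /β/ → [b] before /d/. In each pair only manner changes, matching the following consonant, while place and voice stay constant.
No alternation appears in [cɪɸɸɔ]: there the adjacent consonants already agree in manner (/ɸ/ and /ɸ/ are both fricatives), so this form is consistent with the same rule.
/ɣ/ is a voiced velar fricative. The following trigger /p/ is a stop, so /ɣ/ must become a stop as well.
A voiced velar stop is [g], so the surface segment is [g].

[lɛgpɪ]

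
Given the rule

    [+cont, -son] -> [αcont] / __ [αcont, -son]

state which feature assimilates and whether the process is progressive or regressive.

The rule copies [cont] (continuancy) from the environment onto the target fricatives; since [±cont] encodes the stop/fricative manner contrast, the assimilating dimension is manner.
Since the environment is written after the underscore, the trigger follows the target; the direction is regressive.

regressive manner assimilation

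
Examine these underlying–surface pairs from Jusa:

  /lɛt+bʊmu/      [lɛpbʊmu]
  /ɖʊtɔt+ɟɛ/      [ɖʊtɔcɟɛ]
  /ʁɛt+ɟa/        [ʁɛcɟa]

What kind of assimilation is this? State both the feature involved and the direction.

The segment that alternates is /t/, which surfaces as [p] when adjacent to /b/.
/t/ is alveolar while /b/ is bilabial; the output [p] is bilabial, matching the trigger — so the feature that spreads is place.
Manner and voice are unchanged, so the assimilation is partial, not total.
The same holds elsewhere in the data: /t/ → [c] before /ɟ/ (alveolar → palatal, matching palatal) — only place changes, and always toward the following segment.
The trigger is the following segment, so the direction is regressive (anticipatory).

regressive place assimilation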